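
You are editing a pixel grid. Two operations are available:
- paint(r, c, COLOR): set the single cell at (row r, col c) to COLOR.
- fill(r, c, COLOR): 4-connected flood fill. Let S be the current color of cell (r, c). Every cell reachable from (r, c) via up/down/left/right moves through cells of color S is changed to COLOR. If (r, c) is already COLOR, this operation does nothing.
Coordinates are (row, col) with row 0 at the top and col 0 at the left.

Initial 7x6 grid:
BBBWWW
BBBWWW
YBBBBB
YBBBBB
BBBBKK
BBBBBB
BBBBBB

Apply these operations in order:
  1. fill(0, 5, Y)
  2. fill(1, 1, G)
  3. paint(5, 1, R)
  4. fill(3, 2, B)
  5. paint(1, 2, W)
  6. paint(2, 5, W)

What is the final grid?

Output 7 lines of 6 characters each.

Answer: BBBYYY
BBWYYY
YBBBBW
YBBBBB
BBBBKK
BRBBBB
BBBBBB

Derivation:
After op 1 fill(0,5,Y) [6 cells changed]:
BBBYYY
BBBYYY
YBBBBB
YBBBBB
BBBBKK
BBBBBB
BBBBBB
After op 2 fill(1,1,G) [32 cells changed]:
GGGYYY
GGGYYY
YGGGGG
YGGGGG
GGGGKK
GGGGGG
GGGGGG
After op 3 paint(5,1,R):
GGGYYY
GGGYYY
YGGGGG
YGGGGG
GGGGKK
GRGGGG
GGGGGG
After op 4 fill(3,2,B) [31 cells changed]:
BBBYYY
BBBYYY
YBBBBB
YBBBBB
BBBBKK
BRBBBB
BBBBBB
After op 5 paint(1,2,W):
BBBYYY
BBWYYY
YBBBBB
YBBBBB
BBBBKK
BRBBBB
BBBBBB
After op 6 paint(2,5,W):
BBBYYY
BBWYYY
YBBBBW
YBBBBB
BBBBKK
BRBBBB
BBBBBB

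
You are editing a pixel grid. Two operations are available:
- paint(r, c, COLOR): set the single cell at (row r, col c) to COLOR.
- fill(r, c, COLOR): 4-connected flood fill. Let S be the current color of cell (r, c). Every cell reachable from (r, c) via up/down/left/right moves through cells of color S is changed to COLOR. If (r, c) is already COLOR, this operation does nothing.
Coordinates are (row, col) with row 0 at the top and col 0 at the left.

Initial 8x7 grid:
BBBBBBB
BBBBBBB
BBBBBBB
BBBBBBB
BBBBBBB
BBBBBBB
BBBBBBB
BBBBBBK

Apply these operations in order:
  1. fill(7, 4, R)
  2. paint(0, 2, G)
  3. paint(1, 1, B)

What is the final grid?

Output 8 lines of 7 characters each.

Answer: RRGRRRR
RBRRRRR
RRRRRRR
RRRRRRR
RRRRRRR
RRRRRRR
RRRRRRR
RRRRRRK

Derivation:
After op 1 fill(7,4,R) [55 cells changed]:
RRRRRRR
RRRRRRR
RRRRRRR
RRRRRRR
RRRRRRR
RRRRRRR
RRRRRRR
RRRRRRK
After op 2 paint(0,2,G):
RRGRRRR
RRRRRRR
RRRRRRR
RRRRRRR
RRRRRRR
RRRRRRR
RRRRRRR
RRRRRRK
After op 3 paint(1,1,B):
RRGRRRR
RBRRRRR
RRRRRRR
RRRRRRR
RRRRRRR
RRRRRRR
RRRRRRR
RRRRRRK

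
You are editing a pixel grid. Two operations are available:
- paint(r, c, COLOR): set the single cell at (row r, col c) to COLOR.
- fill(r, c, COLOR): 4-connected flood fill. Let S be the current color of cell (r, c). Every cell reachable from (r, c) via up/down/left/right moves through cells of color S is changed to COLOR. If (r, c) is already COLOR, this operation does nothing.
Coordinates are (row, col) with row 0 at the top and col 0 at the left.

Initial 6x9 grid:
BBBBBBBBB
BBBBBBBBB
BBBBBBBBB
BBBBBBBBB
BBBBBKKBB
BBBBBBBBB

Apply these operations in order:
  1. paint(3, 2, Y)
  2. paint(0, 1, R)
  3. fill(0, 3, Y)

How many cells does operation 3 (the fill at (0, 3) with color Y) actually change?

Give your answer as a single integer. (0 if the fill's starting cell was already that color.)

After op 1 paint(3,2,Y):
BBBBBBBBB
BBBBBBBBB
BBBBBBBBB
BBYBBBBBB
BBBBBKKBB
BBBBBBBBB
After op 2 paint(0,1,R):
BRBBBBBBB
BBBBBBBBB
BBBBBBBBB
BBYBBBBBB
BBBBBKKBB
BBBBBBBBB
After op 3 fill(0,3,Y) [50 cells changed]:
YRYYYYYYY
YYYYYYYYY
YYYYYYYYY
YYYYYYYYY
YYYYYKKYY
YYYYYYYYY

Answer: 50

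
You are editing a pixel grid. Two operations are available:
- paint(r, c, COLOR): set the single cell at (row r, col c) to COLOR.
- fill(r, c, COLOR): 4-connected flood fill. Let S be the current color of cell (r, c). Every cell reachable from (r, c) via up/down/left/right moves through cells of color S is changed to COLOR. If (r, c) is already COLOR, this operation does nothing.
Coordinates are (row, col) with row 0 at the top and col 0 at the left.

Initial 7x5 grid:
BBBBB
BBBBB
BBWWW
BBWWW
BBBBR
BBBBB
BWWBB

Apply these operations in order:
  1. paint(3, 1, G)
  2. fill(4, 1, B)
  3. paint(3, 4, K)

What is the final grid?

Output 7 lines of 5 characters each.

After op 1 paint(3,1,G):
BBBBB
BBBBB
BBWWW
BGWWW
BBBBR
BBBBB
BWWBB
After op 2 fill(4,1,B) [0 cells changed]:
BBBBB
BBBBB
BBWWW
BGWWW
BBBBR
BBBBB
BWWBB
After op 3 paint(3,4,K):
BBBBB
BBBBB
BBWWW
BGWWK
BBBBR
BBBBB
BWWBB

Answer: BBBBB
BBBBB
BBWWW
BGWWK
BBBBR
BBBBB
BWWBB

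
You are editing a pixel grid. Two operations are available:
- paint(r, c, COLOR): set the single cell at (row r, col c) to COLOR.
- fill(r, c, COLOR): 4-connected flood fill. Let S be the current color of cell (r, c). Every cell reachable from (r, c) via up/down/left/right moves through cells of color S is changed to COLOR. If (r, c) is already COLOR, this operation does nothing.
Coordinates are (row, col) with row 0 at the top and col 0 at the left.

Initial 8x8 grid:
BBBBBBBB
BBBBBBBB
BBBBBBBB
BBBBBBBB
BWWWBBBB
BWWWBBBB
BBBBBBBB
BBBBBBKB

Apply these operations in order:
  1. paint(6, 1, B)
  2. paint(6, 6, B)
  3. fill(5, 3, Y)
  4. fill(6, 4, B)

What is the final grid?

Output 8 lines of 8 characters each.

After op 1 paint(6,1,B):
BBBBBBBB
BBBBBBBB
BBBBBBBB
BBBBBBBB
BWWWBBBB
BWWWBBBB
BBBBBBBB
BBBBBBKB
After op 2 paint(6,6,B):
BBBBBBBB
BBBBBBBB
BBBBBBBB
BBBBBBBB
BWWWBBBB
BWWWBBBB
BBBBBBBB
BBBBBBKB
After op 3 fill(5,3,Y) [6 cells changed]:
BBBBBBBB
BBBBBBBB
BBBBBBBB
BBBBBBBB
BYYYBBBB
BYYYBBBB
BBBBBBBB
BBBBBBKB
After op 4 fill(6,4,B) [0 cells changed]:
BBBBBBBB
BBBBBBBB
BBBBBBBB
BBBBBBBB
BYYYBBBB
BYYYBBBB
BBBBBBBB
BBBBBBKB

Answer: BBBBBBBB
BBBBBBBB
BBBBBBBB
BBBBBBBB
BYYYBBBB
BYYYBBBB
BBBBBBBB
BBBBBBKB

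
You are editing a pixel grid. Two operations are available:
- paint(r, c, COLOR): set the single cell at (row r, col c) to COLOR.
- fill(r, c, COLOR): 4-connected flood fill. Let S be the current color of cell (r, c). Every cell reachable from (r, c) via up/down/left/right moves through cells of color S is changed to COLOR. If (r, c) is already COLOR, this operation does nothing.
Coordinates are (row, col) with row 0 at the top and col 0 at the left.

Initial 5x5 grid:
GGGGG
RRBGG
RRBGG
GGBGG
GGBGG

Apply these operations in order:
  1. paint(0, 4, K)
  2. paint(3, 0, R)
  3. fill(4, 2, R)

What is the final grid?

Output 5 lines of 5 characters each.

After op 1 paint(0,4,K):
GGGGK
RRBGG
RRBGG
GGBGG
GGBGG
After op 2 paint(3,0,R):
GGGGK
RRBGG
RRBGG
RGBGG
GGBGG
After op 3 fill(4,2,R) [4 cells changed]:
GGGGK
RRRGG
RRRGG
RGRGG
GGRGG

Answer: GGGGK
RRRGG
RRRGG
RGRGG
GGRGG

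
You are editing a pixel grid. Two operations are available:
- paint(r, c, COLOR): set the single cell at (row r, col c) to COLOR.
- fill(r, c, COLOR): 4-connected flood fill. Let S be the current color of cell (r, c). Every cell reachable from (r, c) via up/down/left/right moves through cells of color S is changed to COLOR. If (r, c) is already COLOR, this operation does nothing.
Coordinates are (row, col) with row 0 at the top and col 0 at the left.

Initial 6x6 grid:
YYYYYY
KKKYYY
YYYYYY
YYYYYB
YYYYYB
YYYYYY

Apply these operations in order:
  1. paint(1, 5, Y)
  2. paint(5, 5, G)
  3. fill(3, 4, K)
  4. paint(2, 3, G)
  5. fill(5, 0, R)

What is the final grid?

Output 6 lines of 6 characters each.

Answer: RRRRRR
RRRRRR
RRRGRR
RRRRRB
RRRRRB
RRRRRG

Derivation:
After op 1 paint(1,5,Y):
YYYYYY
KKKYYY
YYYYYY
YYYYYB
YYYYYB
YYYYYY
After op 2 paint(5,5,G):
YYYYYY
KKKYYY
YYYYYY
YYYYYB
YYYYYB
YYYYYG
After op 3 fill(3,4,K) [30 cells changed]:
KKKKKK
KKKKKK
KKKKKK
KKKKKB
KKKKKB
KKKKKG
After op 4 paint(2,3,G):
KKKKKK
KKKKKK
KKKGKK
KKKKKB
KKKKKB
KKKKKG
After op 5 fill(5,0,R) [32 cells changed]:
RRRRRR
RRRRRR
RRRGRR
RRRRRB
RRRRRB
RRRRRG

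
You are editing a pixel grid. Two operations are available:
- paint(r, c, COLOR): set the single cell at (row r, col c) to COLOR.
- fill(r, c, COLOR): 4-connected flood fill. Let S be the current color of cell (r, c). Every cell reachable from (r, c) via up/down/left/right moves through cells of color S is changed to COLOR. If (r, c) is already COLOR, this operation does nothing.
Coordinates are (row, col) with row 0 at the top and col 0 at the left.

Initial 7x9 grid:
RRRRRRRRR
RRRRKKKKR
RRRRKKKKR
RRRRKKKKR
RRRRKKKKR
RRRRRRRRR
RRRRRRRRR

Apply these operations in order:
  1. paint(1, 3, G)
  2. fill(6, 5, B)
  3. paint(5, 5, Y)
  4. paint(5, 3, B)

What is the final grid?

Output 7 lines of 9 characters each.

After op 1 paint(1,3,G):
RRRRRRRRR
RRRGKKKKR
RRRRKKKKR
RRRRKKKKR
RRRRKKKKR
RRRRRRRRR
RRRRRRRRR
After op 2 fill(6,5,B) [46 cells changed]:
BBBBBBBBB
BBBGKKKKB
BBBBKKKKB
BBBBKKKKB
BBBBKKKKB
BBBBBBBBB
BBBBBBBBB
After op 3 paint(5,5,Y):
BBBBBBBBB
BBBGKKKKB
BBBBKKKKB
BBBBKKKKB
BBBBKKKKB
BBBBBYBBB
BBBBBBBBB
After op 4 paint(5,3,B):
BBBBBBBBB
BBBGKKKKB
BBBBKKKKB
BBBBKKKKB
BBBBKKKKB
BBBBBYBBB
BBBBBBBBB

Answer: BBBBBBBBB
BBBGKKKKB
BBBBKKKKB
BBBBKKKKB
BBBBKKKKB
BBBBBYBBB
BBBBBBBBB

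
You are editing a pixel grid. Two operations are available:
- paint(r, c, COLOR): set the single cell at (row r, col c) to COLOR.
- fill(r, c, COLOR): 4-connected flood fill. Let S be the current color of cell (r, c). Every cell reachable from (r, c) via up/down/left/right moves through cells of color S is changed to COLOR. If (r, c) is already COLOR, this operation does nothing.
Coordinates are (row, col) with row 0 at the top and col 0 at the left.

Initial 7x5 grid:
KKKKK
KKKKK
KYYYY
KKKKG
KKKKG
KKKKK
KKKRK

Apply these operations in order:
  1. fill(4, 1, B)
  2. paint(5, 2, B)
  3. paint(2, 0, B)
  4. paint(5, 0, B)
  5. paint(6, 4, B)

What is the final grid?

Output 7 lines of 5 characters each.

Answer: BBBBB
BBBBB
BYYYY
BBBBG
BBBBG
BBBBB
BBBRB

Derivation:
After op 1 fill(4,1,B) [28 cells changed]:
BBBBB
BBBBB
BYYYY
BBBBG
BBBBG
BBBBB
BBBRB
After op 2 paint(5,2,B):
BBBBB
BBBBB
BYYYY
BBBBG
BBBBG
BBBBB
BBBRB
After op 3 paint(2,0,B):
BBBBB
BBBBB
BYYYY
BBBBG
BBBBG
BBBBB
BBBRB
After op 4 paint(5,0,B):
BBBBB
BBBBB
BYYYY
BBBBG
BBBBG
BBBBB
BBBRB
After op 5 paint(6,4,B):
BBBBB
BBBBB
BYYYY
BBBBG
BBBBG
BBBBB
BBBRB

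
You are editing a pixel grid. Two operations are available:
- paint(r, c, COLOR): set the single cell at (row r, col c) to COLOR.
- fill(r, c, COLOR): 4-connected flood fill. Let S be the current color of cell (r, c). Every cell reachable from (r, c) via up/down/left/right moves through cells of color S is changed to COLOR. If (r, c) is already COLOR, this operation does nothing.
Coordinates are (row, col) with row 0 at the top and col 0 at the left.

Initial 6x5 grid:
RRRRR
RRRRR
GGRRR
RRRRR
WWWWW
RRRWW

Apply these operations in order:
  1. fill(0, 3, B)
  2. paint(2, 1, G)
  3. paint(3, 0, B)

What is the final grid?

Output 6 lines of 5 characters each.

Answer: BBBBB
BBBBB
GGBBB
BBBBB
WWWWW
RRRWW

Derivation:
After op 1 fill(0,3,B) [18 cells changed]:
BBBBB
BBBBB
GGBBB
BBBBB
WWWWW
RRRWW
After op 2 paint(2,1,G):
BBBBB
BBBBB
GGBBB
BBBBB
WWWWW
RRRWW
After op 3 paint(3,0,B):
BBBBB
BBBBB
GGBBB
BBBBB
WWWWW
RRRWW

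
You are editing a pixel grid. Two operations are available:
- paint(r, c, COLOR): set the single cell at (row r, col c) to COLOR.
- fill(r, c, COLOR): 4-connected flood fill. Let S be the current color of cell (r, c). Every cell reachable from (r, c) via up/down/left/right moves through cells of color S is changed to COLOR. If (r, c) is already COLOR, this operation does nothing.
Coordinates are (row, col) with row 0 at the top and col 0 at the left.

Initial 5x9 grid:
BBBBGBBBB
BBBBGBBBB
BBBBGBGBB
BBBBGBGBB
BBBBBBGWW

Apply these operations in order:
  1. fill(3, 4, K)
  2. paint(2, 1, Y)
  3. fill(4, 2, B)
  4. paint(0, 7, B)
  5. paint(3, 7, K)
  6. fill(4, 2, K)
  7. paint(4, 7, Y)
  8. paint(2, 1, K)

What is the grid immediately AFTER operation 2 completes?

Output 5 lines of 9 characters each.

After op 1 fill(3,4,K) [4 cells changed]:
BBBBKBBBB
BBBBKBBBB
BBBBKBGBB
BBBBKBGBB
BBBBBBGWW
After op 2 paint(2,1,Y):
BBBBKBBBB
BBBBKBBBB
BYBBKBGBB
BBBBKBGBB
BBBBBBGWW

Answer: BBBBKBBBB
BBBBKBBBB
BYBBKBGBB
BBBBKBGBB
BBBBBBGWW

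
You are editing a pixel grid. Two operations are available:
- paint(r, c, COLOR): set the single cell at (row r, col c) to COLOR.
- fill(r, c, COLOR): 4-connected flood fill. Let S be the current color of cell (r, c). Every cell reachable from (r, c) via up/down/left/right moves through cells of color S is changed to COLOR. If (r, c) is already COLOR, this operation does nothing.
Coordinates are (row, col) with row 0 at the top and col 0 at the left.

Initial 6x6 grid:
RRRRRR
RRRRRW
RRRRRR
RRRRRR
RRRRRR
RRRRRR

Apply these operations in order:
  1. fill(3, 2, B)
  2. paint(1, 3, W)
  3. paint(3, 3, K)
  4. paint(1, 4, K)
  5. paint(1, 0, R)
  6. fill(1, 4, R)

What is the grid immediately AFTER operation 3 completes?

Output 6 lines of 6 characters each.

Answer: BBBBBB
BBBWBW
BBBBBB
BBBKBB
BBBBBB
BBBBBB

Derivation:
After op 1 fill(3,2,B) [35 cells changed]:
BBBBBB
BBBBBW
BBBBBB
BBBBBB
BBBBBB
BBBBBB
After op 2 paint(1,3,W):
BBBBBB
BBBWBW
BBBBBB
BBBBBB
BBBBBB
BBBBBB
After op 3 paint(3,3,K):
BBBBBB
BBBWBW
BBBBBB
BBBKBB
BBBBBB
BBBBBB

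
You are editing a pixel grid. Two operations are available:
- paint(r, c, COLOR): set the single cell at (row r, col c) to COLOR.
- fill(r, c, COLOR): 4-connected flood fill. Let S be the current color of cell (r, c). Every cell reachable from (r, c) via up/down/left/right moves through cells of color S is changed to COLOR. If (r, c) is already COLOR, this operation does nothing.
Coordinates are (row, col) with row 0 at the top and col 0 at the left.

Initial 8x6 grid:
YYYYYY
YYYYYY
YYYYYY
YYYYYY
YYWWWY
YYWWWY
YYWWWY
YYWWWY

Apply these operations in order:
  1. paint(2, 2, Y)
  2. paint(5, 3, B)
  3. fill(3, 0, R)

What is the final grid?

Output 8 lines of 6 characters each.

After op 1 paint(2,2,Y):
YYYYYY
YYYYYY
YYYYYY
YYYYYY
YYWWWY
YYWWWY
YYWWWY
YYWWWY
After op 2 paint(5,3,B):
YYYYYY
YYYYYY
YYYYYY
YYYYYY
YYWWWY
YYWBWY
YYWWWY
YYWWWY
After op 3 fill(3,0,R) [36 cells changed]:
RRRRRR
RRRRRR
RRRRRR
RRRRRR
RRWWWR
RRWBWR
RRWWWR
RRWWWR

Answer: RRRRRR
RRRRRR
RRRRRR
RRRRRR
RRWWWR
RRWBWR
RRWWWR
RRWWWR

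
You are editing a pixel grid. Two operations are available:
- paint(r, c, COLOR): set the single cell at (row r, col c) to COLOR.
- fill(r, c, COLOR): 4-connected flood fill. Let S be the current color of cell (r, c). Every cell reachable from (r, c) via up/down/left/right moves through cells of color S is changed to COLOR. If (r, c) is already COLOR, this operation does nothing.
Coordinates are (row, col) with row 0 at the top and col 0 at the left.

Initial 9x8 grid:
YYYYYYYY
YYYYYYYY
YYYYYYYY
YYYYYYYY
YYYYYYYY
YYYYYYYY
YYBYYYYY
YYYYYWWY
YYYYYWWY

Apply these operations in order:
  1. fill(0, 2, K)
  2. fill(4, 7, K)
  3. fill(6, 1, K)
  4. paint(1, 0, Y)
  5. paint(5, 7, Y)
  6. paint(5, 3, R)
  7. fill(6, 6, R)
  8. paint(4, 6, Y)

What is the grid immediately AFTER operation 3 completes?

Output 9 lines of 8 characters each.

Answer: KKKKKKKK
KKKKKKKK
KKKKKKKK
KKKKKKKK
KKKKKKKK
KKKKKKKK
KKBKKKKK
KKKKKWWK
KKKKKWWK

Derivation:
After op 1 fill(0,2,K) [67 cells changed]:
KKKKKKKK
KKKKKKKK
KKKKKKKK
KKKKKKKK
KKKKKKKK
KKKKKKKK
KKBKKKKK
KKKKKWWK
KKKKKWWK
After op 2 fill(4,7,K) [0 cells changed]:
KKKKKKKK
KKKKKKKK
KKKKKKKK
KKKKKKKK
KKKKKKKK
KKKKKKKK
KKBKKKKK
KKKKKWWK
KKKKKWWK
After op 3 fill(6,1,K) [0 cells changed]:
KKKKKKKK
KKKKKKKK
KKKKKKKK
KKKKKKKK
KKKKKKKK
KKKKKKKK
KKBKKKKK
KKKKKWWK
KKKKKWWK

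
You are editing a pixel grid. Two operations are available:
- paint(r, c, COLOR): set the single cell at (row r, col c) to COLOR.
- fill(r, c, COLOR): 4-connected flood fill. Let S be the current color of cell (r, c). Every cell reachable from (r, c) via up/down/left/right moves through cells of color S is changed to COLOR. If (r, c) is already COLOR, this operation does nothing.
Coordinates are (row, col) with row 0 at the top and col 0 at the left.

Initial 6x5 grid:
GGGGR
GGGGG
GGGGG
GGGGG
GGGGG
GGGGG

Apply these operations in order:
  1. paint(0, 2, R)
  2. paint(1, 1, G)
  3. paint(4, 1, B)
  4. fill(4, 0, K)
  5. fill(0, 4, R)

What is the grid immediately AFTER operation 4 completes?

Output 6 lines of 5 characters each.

Answer: KKRKR
KKKKK
KKKKK
KKKKK
KBKKK
KKKKK

Derivation:
After op 1 paint(0,2,R):
GGRGR
GGGGG
GGGGG
GGGGG
GGGGG
GGGGG
After op 2 paint(1,1,G):
GGRGR
GGGGG
GGGGG
GGGGG
GGGGG
GGGGG
After op 3 paint(4,1,B):
GGRGR
GGGGG
GGGGG
GGGGG
GBGGG
GGGGG
After op 4 fill(4,0,K) [27 cells changed]:
KKRKR
KKKKK
KKKKK
KKKKK
KBKKK
KKKKK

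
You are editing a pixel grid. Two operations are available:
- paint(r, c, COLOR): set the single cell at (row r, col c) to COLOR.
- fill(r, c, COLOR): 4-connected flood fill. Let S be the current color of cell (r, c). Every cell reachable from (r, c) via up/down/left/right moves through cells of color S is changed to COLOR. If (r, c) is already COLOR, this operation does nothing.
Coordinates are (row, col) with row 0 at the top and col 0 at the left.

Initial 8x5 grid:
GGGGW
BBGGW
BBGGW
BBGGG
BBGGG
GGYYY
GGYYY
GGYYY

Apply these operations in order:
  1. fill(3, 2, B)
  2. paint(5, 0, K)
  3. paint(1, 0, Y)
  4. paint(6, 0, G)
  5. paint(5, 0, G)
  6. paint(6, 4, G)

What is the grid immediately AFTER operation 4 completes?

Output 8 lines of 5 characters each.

After op 1 fill(3,2,B) [14 cells changed]:
BBBBW
BBBBW
BBBBW
BBBBB
BBBBB
GGYYY
GGYYY
GGYYY
After op 2 paint(5,0,K):
BBBBW
BBBBW
BBBBW
BBBBB
BBBBB
KGYYY
GGYYY
GGYYY
After op 3 paint(1,0,Y):
BBBBW
YBBBW
BBBBW
BBBBB
BBBBB
KGYYY
GGYYY
GGYYY
After op 4 paint(6,0,G):
BBBBW
YBBBW
BBBBW
BBBBB
BBBBB
KGYYY
GGYYY
GGYYY

Answer: BBBBW
YBBBW
BBBBW
BBBBB
BBBBB
KGYYY
GGYYY
GGYYY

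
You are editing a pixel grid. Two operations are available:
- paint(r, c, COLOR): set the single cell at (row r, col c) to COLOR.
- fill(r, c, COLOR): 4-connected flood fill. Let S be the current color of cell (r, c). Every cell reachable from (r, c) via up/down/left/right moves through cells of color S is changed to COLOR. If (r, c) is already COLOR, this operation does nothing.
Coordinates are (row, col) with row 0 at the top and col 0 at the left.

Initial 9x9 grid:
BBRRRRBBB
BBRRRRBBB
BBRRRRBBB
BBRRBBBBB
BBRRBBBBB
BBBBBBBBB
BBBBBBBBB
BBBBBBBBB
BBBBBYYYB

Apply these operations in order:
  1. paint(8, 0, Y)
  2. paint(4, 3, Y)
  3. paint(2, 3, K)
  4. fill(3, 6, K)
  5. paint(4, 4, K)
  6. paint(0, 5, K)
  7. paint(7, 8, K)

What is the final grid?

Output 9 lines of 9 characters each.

Answer: KKRRRKKKK
KKRRRRKKK
KKRKRRKKK
KKRRKKKKK
KKRYKKKKK
KKKKKKKKK
KKKKKKKKK
KKKKKKKKK
YKKKKYYYK

Derivation:
After op 1 paint(8,0,Y):
BBRRRRBBB
BBRRRRBBB
BBRRRRBBB
BBRRBBBBB
BBRRBBBBB
BBBBBBBBB
BBBBBBBBB
BBBBBBBBB
YBBBBYYYB
After op 2 paint(4,3,Y):
BBRRRRBBB
BBRRRRBBB
BBRRRRBBB
BBRRBBBBB
BBRYBBBBB
BBBBBBBBB
BBBBBBBBB
BBBBBBBBB
YBBBBYYYB
After op 3 paint(2,3,K):
BBRRRRBBB
BBRRRRBBB
BBRKRRBBB
BBRRBBBBB
BBRYBBBBB
BBBBBBBBB
BBBBBBBBB
BBBBBBBBB
YBBBBYYYB
After op 4 fill(3,6,K) [61 cells changed]:
KKRRRRKKK
KKRRRRKKK
KKRKRRKKK
KKRRKKKKK
KKRYKKKKK
KKKKKKKKK
KKKKKKKKK
KKKKKKKKK
YKKKKYYYK
After op 5 paint(4,4,K):
KKRRRRKKK
KKRRRRKKK
KKRKRRKKK
KKRRKKKKK
KKRYKKKKK
KKKKKKKKK
KKKKKKKKK
KKKKKKKKK
YKKKKYYYK
After op 6 paint(0,5,K):
KKRRRKKKK
KKRRRRKKK
KKRKRRKKK
KKRRKKKKK
KKRYKKKKK
KKKKKKKKK
KKKKKKKKK
KKKKKKKKK
YKKKKYYYK
After op 7 paint(7,8,K):
KKRRRKKKK
KKRRRRKKK
KKRKRRKKK
KKRRKKKKK
KKRYKKKKK
KKKKKKKKK
KKKKKKKKK
KKKKKKKKK
YKKKKYYYK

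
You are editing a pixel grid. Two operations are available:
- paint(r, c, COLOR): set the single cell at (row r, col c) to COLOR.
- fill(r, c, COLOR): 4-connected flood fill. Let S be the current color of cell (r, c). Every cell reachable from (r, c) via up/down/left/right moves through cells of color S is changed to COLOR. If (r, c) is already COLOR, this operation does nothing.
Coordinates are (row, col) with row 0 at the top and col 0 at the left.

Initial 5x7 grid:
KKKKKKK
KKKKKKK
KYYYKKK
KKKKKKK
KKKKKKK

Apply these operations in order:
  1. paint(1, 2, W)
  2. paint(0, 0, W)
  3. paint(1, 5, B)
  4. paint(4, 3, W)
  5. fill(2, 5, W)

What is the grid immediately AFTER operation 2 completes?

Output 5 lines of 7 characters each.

Answer: WKKKKKK
KKWKKKK
KYYYKKK
KKKKKKK
KKKKKKK

Derivation:
After op 1 paint(1,2,W):
KKKKKKK
KKWKKKK
KYYYKKK
KKKKKKK
KKKKKKK
After op 2 paint(0,0,W):
WKKKKKK
KKWKKKK
KYYYKKK
KKKKKKK
KKKKKKK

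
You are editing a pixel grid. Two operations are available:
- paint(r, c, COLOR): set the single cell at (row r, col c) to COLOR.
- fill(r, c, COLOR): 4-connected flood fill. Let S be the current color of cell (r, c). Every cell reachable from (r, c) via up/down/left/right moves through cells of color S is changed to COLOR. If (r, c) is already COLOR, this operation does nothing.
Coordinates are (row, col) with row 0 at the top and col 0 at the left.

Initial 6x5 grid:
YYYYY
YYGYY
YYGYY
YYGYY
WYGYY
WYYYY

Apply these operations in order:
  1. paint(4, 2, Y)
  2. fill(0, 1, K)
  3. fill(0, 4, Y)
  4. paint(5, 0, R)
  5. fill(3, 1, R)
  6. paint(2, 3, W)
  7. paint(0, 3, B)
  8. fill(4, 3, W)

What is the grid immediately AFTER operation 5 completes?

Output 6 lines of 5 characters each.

After op 1 paint(4,2,Y):
YYYYY
YYGYY
YYGYY
YYGYY
WYYYY
WYYYY
After op 2 fill(0,1,K) [25 cells changed]:
KKKKK
KKGKK
KKGKK
KKGKK
WKKKK
WKKKK
After op 3 fill(0,4,Y) [25 cells changed]:
YYYYY
YYGYY
YYGYY
YYGYY
WYYYY
WYYYY
After op 4 paint(5,0,R):
YYYYY
YYGYY
YYGYY
YYGYY
WYYYY
RYYYY
After op 5 fill(3,1,R) [25 cells changed]:
RRRRR
RRGRR
RRGRR
RRGRR
WRRRR
RRRRR

Answer: RRRRR
RRGRR
RRGRR
RRGRR
WRRRR
RRRRR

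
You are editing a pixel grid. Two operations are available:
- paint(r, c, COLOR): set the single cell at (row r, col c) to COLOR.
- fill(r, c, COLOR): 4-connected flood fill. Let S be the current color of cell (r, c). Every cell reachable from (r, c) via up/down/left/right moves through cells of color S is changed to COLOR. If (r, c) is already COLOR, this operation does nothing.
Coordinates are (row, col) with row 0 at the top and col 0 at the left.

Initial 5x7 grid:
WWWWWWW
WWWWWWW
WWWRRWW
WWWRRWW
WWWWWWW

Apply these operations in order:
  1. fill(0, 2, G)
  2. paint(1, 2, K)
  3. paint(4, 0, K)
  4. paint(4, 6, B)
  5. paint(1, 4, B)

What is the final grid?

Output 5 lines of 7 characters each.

Answer: GGGGGGG
GGKGBGG
GGGRRGG
GGGRRGG
KGGGGGB

Derivation:
After op 1 fill(0,2,G) [31 cells changed]:
GGGGGGG
GGGGGGG
GGGRRGG
GGGRRGG
GGGGGGG
After op 2 paint(1,2,K):
GGGGGGG
GGKGGGG
GGGRRGG
GGGRRGG
GGGGGGG
After op 3 paint(4,0,K):
GGGGGGG
GGKGGGG
GGGRRGG
GGGRRGG
KGGGGGG
After op 4 paint(4,6,B):
GGGGGGG
GGKGGGG
GGGRRGG
GGGRRGG
KGGGGGB
After op 5 paint(1,4,B):
GGGGGGG
GGKGBGG
GGGRRGG
GGGRRGG
KGGGGGB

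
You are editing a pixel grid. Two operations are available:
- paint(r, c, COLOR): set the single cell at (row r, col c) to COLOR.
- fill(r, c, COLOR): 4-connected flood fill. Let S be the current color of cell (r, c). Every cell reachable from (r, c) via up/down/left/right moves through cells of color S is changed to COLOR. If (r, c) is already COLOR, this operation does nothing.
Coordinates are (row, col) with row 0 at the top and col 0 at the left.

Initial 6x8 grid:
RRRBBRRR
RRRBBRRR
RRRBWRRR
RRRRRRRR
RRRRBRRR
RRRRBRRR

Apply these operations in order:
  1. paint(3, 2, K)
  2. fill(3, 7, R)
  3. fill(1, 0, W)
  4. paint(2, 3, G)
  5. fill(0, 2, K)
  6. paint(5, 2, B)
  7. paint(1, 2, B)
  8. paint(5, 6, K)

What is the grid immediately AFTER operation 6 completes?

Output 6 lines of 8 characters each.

Answer: KKKBBKKK
KKKBBKKK
KKKGKKKK
KKKKKKKK
KKKKBKKK
KKBKBKKK

Derivation:
After op 1 paint(3,2,K):
RRRBBRRR
RRRBBRRR
RRRBWRRR
RRKRRRRR
RRRRBRRR
RRRRBRRR
After op 2 fill(3,7,R) [0 cells changed]:
RRRBBRRR
RRRBBRRR
RRRBWRRR
RRKRRRRR
RRRRBRRR
RRRRBRRR
After op 3 fill(1,0,W) [39 cells changed]:
WWWBBWWW
WWWBBWWW
WWWBWWWW
WWKWWWWW
WWWWBWWW
WWWWBWWW
After op 4 paint(2,3,G):
WWWBBWWW
WWWBBWWW
WWWGWWWW
WWKWWWWW
WWWWBWWW
WWWWBWWW
After op 5 fill(0,2,K) [40 cells changed]:
KKKBBKKK
KKKBBKKK
KKKGKKKK
KKKKKKKK
KKKKBKKK
KKKKBKKK
After op 6 paint(5,2,B):
KKKBBKKK
KKKBBKKK
KKKGKKKK
KKKKKKKK
KKKKBKKK
KKBKBKKK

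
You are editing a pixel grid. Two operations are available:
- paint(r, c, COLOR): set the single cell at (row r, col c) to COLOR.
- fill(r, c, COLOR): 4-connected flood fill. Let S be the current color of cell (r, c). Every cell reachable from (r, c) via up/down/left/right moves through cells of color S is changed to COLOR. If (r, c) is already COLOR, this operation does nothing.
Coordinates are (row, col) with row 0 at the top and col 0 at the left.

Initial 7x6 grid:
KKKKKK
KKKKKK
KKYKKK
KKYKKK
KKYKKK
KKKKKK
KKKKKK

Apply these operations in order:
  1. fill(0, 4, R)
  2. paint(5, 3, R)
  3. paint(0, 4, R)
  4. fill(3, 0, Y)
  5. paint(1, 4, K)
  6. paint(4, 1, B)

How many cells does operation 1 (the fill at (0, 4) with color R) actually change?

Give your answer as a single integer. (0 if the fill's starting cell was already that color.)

After op 1 fill(0,4,R) [39 cells changed]:
RRRRRR
RRRRRR
RRYRRR
RRYRRR
RRYRRR
RRRRRR
RRRRRR

Answer: 39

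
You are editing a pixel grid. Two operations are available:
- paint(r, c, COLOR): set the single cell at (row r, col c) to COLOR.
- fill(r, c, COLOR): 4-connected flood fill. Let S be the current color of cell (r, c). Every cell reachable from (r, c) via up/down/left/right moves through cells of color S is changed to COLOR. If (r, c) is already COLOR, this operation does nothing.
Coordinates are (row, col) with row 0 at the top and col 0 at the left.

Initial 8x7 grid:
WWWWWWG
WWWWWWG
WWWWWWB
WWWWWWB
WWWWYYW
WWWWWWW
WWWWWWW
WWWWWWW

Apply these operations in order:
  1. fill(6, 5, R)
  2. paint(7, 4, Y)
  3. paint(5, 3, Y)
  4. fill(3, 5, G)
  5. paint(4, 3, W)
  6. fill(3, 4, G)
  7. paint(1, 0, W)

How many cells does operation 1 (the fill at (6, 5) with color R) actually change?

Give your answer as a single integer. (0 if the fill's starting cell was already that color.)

After op 1 fill(6,5,R) [50 cells changed]:
RRRRRRG
RRRRRRG
RRRRRRB
RRRRRRB
RRRRYYR
RRRRRRR
RRRRRRR
RRRRRRR

Answer: 50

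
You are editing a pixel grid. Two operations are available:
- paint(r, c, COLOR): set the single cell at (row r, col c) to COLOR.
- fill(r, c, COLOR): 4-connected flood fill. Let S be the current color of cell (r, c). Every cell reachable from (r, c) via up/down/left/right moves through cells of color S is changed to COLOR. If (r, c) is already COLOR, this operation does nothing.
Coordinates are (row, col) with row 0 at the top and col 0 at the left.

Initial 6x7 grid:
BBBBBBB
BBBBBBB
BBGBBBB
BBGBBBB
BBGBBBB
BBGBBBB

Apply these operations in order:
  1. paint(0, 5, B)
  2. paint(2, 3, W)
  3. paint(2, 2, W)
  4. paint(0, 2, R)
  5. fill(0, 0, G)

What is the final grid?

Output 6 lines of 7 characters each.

Answer: GGRGGGG
GGGGGGG
GGWWGGG
GGGGGGG
GGGGGGG
GGGGGGG

Derivation:
After op 1 paint(0,5,B):
BBBBBBB
BBBBBBB
BBGBBBB
BBGBBBB
BBGBBBB
BBGBBBB
After op 2 paint(2,3,W):
BBBBBBB
BBBBBBB
BBGWBBB
BBGBBBB
BBGBBBB
BBGBBBB
After op 3 paint(2,2,W):
BBBBBBB
BBBBBBB
BBWWBBB
BBGBBBB
BBGBBBB
BBGBBBB
After op 4 paint(0,2,R):
BBRBBBB
BBBBBBB
BBWWBBB
BBGBBBB
BBGBBBB
BBGBBBB
After op 5 fill(0,0,G) [36 cells changed]:
GGRGGGG
GGGGGGG
GGWWGGG
GGGGGGG
GGGGGGG
GGGGGGG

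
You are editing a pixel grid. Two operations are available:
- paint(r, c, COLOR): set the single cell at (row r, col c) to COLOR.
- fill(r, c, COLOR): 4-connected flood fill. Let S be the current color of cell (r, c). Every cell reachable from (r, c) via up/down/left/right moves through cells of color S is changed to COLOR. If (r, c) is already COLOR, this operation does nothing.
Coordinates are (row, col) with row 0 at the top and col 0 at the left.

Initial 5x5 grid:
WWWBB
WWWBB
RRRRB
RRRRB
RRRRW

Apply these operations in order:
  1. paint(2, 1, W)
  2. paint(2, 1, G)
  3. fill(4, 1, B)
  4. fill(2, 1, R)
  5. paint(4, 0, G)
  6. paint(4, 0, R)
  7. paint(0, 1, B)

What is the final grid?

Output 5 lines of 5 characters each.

After op 1 paint(2,1,W):
WWWBB
WWWBB
RWRRB
RRRRB
RRRRW
After op 2 paint(2,1,G):
WWWBB
WWWBB
RGRRB
RRRRB
RRRRW
After op 3 fill(4,1,B) [11 cells changed]:
WWWBB
WWWBB
BGBBB
BBBBB
BBBBW
After op 4 fill(2,1,R) [1 cells changed]:
WWWBB
WWWBB
BRBBB
BBBBB
BBBBW
After op 5 paint(4,0,G):
WWWBB
WWWBB
BRBBB
BBBBB
GBBBW
After op 6 paint(4,0,R):
WWWBB
WWWBB
BRBBB
BBBBB
RBBBW
After op 7 paint(0,1,B):
WBWBB
WWWBB
BRBBB
BBBBB
RBBBW

Answer: WBWBB
WWWBB
BRBBB
BBBBB
RBBBW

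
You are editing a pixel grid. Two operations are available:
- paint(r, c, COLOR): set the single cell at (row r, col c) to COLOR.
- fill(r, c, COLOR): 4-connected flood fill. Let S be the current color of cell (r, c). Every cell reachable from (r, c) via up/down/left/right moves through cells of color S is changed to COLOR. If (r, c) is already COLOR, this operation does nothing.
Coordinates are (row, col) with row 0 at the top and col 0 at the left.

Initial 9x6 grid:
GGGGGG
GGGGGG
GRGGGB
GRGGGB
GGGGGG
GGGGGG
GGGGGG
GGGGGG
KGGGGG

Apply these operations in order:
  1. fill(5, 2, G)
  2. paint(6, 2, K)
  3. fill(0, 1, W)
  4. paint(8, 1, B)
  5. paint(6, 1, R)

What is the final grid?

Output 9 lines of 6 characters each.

Answer: WWWWWW
WWWWWW
WRWWWB
WRWWWB
WWWWWW
WWWWWW
WRKWWW
WWWWWW
KBWWWW

Derivation:
After op 1 fill(5,2,G) [0 cells changed]:
GGGGGG
GGGGGG
GRGGGB
GRGGGB
GGGGGG
GGGGGG
GGGGGG
GGGGGG
KGGGGG
After op 2 paint(6,2,K):
GGGGGG
GGGGGG
GRGGGB
GRGGGB
GGGGGG
GGGGGG
GGKGGG
GGGGGG
KGGGGG
After op 3 fill(0,1,W) [48 cells changed]:
WWWWWW
WWWWWW
WRWWWB
WRWWWB
WWWWWW
WWWWWW
WWKWWW
WWWWWW
KWWWWW
After op 4 paint(8,1,B):
WWWWWW
WWWWWW
WRWWWB
WRWWWB
WWWWWW
WWWWWW
WWKWWW
WWWWWW
KBWWWW
After op 5 paint(6,1,R):
WWWWWW
WWWWWW
WRWWWB
WRWWWB
WWWWWW
WWWWWW
WRKWWW
WWWWWW
KBWWWW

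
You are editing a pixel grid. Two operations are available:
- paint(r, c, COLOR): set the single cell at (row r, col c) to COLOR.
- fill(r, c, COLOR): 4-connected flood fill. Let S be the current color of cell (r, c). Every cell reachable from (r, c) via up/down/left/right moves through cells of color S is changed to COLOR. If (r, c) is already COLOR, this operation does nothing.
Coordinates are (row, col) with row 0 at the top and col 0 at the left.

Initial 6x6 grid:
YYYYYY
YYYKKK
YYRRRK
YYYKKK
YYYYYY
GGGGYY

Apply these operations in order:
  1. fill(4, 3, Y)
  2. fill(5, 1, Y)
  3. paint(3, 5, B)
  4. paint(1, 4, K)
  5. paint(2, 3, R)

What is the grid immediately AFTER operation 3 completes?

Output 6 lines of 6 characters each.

Answer: YYYYYY
YYYKKK
YYRRRK
YYYKKB
YYYYYY
YYYYYY

Derivation:
After op 1 fill(4,3,Y) [0 cells changed]:
YYYYYY
YYYKKK
YYRRRK
YYYKKK
YYYYYY
GGGGYY
After op 2 fill(5,1,Y) [4 cells changed]:
YYYYYY
YYYKKK
YYRRRK
YYYKKK
YYYYYY
YYYYYY
After op 3 paint(3,5,B):
YYYYYY
YYYKKK
YYRRRK
YYYKKB
YYYYYY
YYYYYY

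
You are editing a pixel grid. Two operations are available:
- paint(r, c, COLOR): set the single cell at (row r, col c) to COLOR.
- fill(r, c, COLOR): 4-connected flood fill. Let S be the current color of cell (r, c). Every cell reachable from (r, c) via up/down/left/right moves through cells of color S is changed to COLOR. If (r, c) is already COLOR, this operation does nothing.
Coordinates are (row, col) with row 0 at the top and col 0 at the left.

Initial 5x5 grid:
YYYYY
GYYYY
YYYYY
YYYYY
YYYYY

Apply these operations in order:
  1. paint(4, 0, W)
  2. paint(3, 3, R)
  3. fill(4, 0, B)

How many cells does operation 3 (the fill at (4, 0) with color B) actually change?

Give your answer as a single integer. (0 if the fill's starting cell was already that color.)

Answer: 1

Derivation:
After op 1 paint(4,0,W):
YYYYY
GYYYY
YYYYY
YYYYY
WYYYY
After op 2 paint(3,3,R):
YYYYY
GYYYY
YYYYY
YYYRY
WYYYY
After op 3 fill(4,0,B) [1 cells changed]:
YYYYY
GYYYY
YYYYY
YYYRY
BYYYY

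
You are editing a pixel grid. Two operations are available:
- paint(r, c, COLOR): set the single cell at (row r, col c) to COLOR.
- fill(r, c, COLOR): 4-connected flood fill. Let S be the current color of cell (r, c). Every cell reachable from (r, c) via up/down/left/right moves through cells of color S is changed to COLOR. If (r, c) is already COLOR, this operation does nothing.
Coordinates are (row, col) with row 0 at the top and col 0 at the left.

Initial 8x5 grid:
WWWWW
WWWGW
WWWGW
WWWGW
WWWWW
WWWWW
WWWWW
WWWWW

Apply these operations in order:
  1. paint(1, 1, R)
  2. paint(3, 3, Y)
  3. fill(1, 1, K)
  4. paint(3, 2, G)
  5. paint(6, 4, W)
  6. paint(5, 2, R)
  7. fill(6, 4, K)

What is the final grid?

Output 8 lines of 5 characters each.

Answer: KKKKK
KKKGK
KKKGK
KKGYK
KKKKK
KKRKK
KKKKK
KKKKK

Derivation:
After op 1 paint(1,1,R):
WWWWW
WRWGW
WWWGW
WWWGW
WWWWW
WWWWW
WWWWW
WWWWW
After op 2 paint(3,3,Y):
WWWWW
WRWGW
WWWGW
WWWYW
WWWWW
WWWWW
WWWWW
WWWWW
After op 3 fill(1,1,K) [1 cells changed]:
WWWWW
WKWGW
WWWGW
WWWYW
WWWWW
WWWWW
WWWWW
WWWWW
After op 4 paint(3,2,G):
WWWWW
WKWGW
WWWGW
WWGYW
WWWWW
WWWWW
WWWWW
WWWWW
After op 5 paint(6,4,W):
WWWWW
WKWGW
WWWGW
WWGYW
WWWWW
WWWWW
WWWWW
WWWWW
After op 6 paint(5,2,R):
WWWWW
WKWGW
WWWGW
WWGYW
WWWWW
WWRWW
WWWWW
WWWWW
After op 7 fill(6,4,K) [34 cells changed]:
KKKKK
KKKGK
KKKGK
KKGYK
KKKKK
KKRKK
KKKKK
KKKKK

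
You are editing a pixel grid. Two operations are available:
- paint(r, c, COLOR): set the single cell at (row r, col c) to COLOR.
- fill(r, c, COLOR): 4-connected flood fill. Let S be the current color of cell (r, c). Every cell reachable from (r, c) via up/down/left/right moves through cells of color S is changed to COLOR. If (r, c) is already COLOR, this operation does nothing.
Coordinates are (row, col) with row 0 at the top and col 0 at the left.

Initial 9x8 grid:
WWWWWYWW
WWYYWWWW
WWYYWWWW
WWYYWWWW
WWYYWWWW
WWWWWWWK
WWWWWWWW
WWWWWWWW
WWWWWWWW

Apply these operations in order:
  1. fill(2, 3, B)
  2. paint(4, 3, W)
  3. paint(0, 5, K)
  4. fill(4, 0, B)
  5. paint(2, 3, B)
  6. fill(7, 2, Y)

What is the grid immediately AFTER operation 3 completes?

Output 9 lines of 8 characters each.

Answer: WWWWWKWW
WWBBWWWW
WWBBWWWW
WWBBWWWW
WWBWWWWW
WWWWWWWK
WWWWWWWW
WWWWWWWW
WWWWWWWW

Derivation:
After op 1 fill(2,3,B) [8 cells changed]:
WWWWWYWW
WWBBWWWW
WWBBWWWW
WWBBWWWW
WWBBWWWW
WWWWWWWK
WWWWWWWW
WWWWWWWW
WWWWWWWW
After op 2 paint(4,3,W):
WWWWWYWW
WWBBWWWW
WWBBWWWW
WWBBWWWW
WWBWWWWW
WWWWWWWK
WWWWWWWW
WWWWWWWW
WWWWWWWW
After op 3 paint(0,5,K):
WWWWWKWW
WWBBWWWW
WWBBWWWW
WWBBWWWW
WWBWWWWW
WWWWWWWK
WWWWWWWW
WWWWWWWW
WWWWWWWW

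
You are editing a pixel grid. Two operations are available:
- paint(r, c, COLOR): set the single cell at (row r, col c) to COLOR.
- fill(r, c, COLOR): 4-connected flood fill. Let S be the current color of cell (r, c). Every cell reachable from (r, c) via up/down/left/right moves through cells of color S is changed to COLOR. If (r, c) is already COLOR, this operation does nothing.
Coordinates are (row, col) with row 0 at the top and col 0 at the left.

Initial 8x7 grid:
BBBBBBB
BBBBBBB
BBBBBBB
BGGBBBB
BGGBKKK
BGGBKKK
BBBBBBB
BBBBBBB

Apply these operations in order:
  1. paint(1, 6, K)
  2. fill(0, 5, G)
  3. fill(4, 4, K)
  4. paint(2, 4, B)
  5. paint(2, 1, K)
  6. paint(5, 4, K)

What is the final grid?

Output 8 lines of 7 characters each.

Answer: GGGGGGG
GGGGGGK
GKGGBGG
GGGGGGG
GGGGKKK
GGGGKKK
GGGGGGG
GGGGGGG

Derivation:
After op 1 paint(1,6,K):
BBBBBBB
BBBBBBK
BBBBBBB
BGGBBBB
BGGBKKK
BGGBKKK
BBBBBBB
BBBBBBB
After op 2 fill(0,5,G) [43 cells changed]:
GGGGGGG
GGGGGGK
GGGGGGG
GGGGGGG
GGGGKKK
GGGGKKK
GGGGGGG
GGGGGGG
After op 3 fill(4,4,K) [0 cells changed]:
GGGGGGG
GGGGGGK
GGGGGGG
GGGGGGG
GGGGKKK
GGGGKKK
GGGGGGG
GGGGGGG
After op 4 paint(2,4,B):
GGGGGGG
GGGGGGK
GGGGBGG
GGGGGGG
GGGGKKK
GGGGKKK
GGGGGGG
GGGGGGG
After op 5 paint(2,1,K):
GGGGGGG
GGGGGGK
GKGGBGG
GGGGGGG
GGGGKKK
GGGGKKK
GGGGGGG
GGGGGGG
After op 6 paint(5,4,K):
GGGGGGG
GGGGGGK
GKGGBGG
GGGGGGG
GGGGKKK
GGGGKKK
GGGGGGG
GGGGGGG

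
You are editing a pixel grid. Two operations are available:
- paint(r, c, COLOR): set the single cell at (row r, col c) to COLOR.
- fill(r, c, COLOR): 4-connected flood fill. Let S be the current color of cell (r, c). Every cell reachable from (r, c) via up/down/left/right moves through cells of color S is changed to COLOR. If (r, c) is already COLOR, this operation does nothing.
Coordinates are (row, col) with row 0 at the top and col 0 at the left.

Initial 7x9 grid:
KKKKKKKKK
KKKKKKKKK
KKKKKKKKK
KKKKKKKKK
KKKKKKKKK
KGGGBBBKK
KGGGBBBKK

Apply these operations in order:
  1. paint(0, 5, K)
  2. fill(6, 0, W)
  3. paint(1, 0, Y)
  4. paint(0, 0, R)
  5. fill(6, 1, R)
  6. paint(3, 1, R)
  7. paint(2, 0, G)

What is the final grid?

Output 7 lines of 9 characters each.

Answer: RWWWWWWWW
YWWWWWWWW
GWWWWWWWW
WRWWWWWWW
WWWWWWWWW
WRRRBBBWW
WRRRBBBWW

Derivation:
After op 1 paint(0,5,K):
KKKKKKKKK
KKKKKKKKK
KKKKKKKKK
KKKKKKKKK
KKKKKKKKK
KGGGBBBKK
KGGGBBBKK
After op 2 fill(6,0,W) [51 cells changed]:
WWWWWWWWW
WWWWWWWWW
WWWWWWWWW
WWWWWWWWW
WWWWWWWWW
WGGGBBBWW
WGGGBBBWW
After op 3 paint(1,0,Y):
WWWWWWWWW
YWWWWWWWW
WWWWWWWWW
WWWWWWWWW
WWWWWWWWW
WGGGBBBWW
WGGGBBBWW
After op 4 paint(0,0,R):
RWWWWWWWW
YWWWWWWWW
WWWWWWWWW
WWWWWWWWW
WWWWWWWWW
WGGGBBBWW
WGGGBBBWW
After op 5 fill(6,1,R) [6 cells changed]:
RWWWWWWWW
YWWWWWWWW
WWWWWWWWW
WWWWWWWWW
WWWWWWWWW
WRRRBBBWW
WRRRBBBWW
After op 6 paint(3,1,R):
RWWWWWWWW
YWWWWWWWW
WWWWWWWWW
WRWWWWWWW
WWWWWWWWW
WRRRBBBWW
WRRRBBBWW
After op 7 paint(2,0,G):
RWWWWWWWW
YWWWWWWWW
GWWWWWWWW
WRWWWWWWW
WWWWWWWWW
WRRRBBBWW
WRRRBBBWW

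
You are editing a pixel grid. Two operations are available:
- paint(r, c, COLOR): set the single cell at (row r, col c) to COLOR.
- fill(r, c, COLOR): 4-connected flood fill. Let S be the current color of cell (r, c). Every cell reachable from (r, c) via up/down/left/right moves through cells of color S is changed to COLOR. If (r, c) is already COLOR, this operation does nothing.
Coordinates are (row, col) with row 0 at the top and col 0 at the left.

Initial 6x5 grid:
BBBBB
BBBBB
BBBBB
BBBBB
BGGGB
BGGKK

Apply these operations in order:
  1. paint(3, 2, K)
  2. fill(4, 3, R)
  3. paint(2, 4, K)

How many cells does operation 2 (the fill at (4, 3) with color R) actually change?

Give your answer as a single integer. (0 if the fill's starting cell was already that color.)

After op 1 paint(3,2,K):
BBBBB
BBBBB
BBBBB
BBKBB
BGGGB
BGGKK
After op 2 fill(4,3,R) [5 cells changed]:
BBBBB
BBBBB
BBBBB
BBKBB
BRRRB
BRRKK

Answer: 5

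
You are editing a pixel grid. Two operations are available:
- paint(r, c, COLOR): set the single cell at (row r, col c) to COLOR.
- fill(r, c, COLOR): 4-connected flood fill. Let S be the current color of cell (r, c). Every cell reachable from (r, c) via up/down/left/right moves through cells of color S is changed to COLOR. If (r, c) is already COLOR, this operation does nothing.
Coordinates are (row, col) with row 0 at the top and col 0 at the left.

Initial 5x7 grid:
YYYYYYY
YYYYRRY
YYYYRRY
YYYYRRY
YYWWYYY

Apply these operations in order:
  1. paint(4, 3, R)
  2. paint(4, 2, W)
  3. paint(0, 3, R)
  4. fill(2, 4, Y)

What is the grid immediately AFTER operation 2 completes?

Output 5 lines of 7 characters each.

After op 1 paint(4,3,R):
YYYYYYY
YYYYRRY
YYYYRRY
YYYYRRY
YYWRYYY
After op 2 paint(4,2,W):
YYYYYYY
YYYYRRY
YYYYRRY
YYYYRRY
YYWRYYY

Answer: YYYYYYY
YYYYRRY
YYYYRRY
YYYYRRY
YYWRYYY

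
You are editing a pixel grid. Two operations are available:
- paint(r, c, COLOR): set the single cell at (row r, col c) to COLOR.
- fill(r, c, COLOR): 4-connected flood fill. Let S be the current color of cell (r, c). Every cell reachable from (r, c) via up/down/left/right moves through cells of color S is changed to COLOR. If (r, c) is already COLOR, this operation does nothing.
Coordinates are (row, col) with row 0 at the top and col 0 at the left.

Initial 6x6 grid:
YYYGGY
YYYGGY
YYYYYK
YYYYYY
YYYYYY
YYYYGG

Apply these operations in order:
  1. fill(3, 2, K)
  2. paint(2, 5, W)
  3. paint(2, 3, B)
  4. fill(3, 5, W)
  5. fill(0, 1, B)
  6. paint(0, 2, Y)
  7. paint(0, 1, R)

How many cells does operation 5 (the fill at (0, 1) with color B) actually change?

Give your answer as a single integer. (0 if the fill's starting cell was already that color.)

After op 1 fill(3,2,K) [27 cells changed]:
KKKGGY
KKKGGY
KKKKKK
KKKKKK
KKKKKK
KKKKGG
After op 2 paint(2,5,W):
KKKGGY
KKKGGY
KKKKKW
KKKKKK
KKKKKK
KKKKGG
After op 3 paint(2,3,B):
KKKGGY
KKKGGY
KKKBKW
KKKKKK
KKKKKK
KKKKGG
After op 4 fill(3,5,W) [26 cells changed]:
WWWGGY
WWWGGY
WWWBWW
WWWWWW
WWWWWW
WWWWGG
After op 5 fill(0,1,B) [27 cells changed]:
BBBGGY
BBBGGY
BBBBBB
BBBBBB
BBBBBB
BBBBGG

Answer: 27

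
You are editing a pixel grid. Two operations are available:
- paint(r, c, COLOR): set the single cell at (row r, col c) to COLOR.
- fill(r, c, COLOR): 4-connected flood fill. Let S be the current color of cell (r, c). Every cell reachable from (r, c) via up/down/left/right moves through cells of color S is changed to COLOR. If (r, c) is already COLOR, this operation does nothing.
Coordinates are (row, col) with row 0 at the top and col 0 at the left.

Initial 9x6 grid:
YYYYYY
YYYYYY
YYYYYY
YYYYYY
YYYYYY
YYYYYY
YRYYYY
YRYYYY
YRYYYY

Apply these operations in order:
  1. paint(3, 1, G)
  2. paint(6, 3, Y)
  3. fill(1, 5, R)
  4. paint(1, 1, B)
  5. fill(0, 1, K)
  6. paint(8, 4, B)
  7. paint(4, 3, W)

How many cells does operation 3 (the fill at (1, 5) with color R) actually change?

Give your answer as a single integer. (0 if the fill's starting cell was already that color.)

After op 1 paint(3,1,G):
YYYYYY
YYYYYY
YYYYYY
YGYYYY
YYYYYY
YYYYYY
YRYYYY
YRYYYY
YRYYYY
After op 2 paint(6,3,Y):
YYYYYY
YYYYYY
YYYYYY
YGYYYY
YYYYYY
YYYYYY
YRYYYY
YRYYYY
YRYYYY
After op 3 fill(1,5,R) [50 cells changed]:
RRRRRR
RRRRRR
RRRRRR
RGRRRR
RRRRRR
RRRRRR
RRRRRR
RRRRRR
RRRRRR

Answer: 50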